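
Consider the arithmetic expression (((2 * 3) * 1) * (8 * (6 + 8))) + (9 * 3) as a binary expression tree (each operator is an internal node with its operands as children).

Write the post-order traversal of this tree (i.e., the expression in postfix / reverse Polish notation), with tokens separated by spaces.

Post-order on an expression tree gives postfix notation: for each operator, emit left operand, right operand, then the operator.

2 3 * 1 * 8 6 8 + * * 9 3 * +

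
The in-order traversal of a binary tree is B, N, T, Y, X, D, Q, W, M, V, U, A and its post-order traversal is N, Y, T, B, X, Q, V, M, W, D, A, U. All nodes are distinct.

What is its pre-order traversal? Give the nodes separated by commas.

The last element of post-order is the root; it splits in-order into left and right subtrees.
Root U: left subtree has 10 nodes {B, N, T, Y, X, D, Q, W, M, V}, right has 1 {A}.
  Root D: left subtree has 5 nodes {B, N, T, Y, X}, right has 4 {Q, W, M, V}.
    Root X: left subtree has 4 nodes {B, N, T, Y}, right has 0 { }.
      Root B: left subtree has 0 nodes { }, right has 3 {N, T, Y}.
        Root T: left subtree has 1 node {N}, right has 1 {Y}.
    Root W: left subtree has 1 node {Q}, right has 2 {M, V}.
      Root M: left subtree has 0 nodes { }, right has 1 {V}.

U, D, X, B, T, N, Y, W, Q, M, V, A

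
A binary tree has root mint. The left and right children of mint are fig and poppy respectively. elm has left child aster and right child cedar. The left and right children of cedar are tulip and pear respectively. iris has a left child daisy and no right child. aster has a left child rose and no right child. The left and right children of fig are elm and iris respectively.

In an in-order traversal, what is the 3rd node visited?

elm

In-order visits the left subtree, then the node, then the right subtree.
At mint: go left to fig.
  At fig: go left to elm.
    At elm: go left to aster.
      At aster: go left to rose.
        rose is a leaf — visit rose.
      Visit aster.
      At aster: no right child.
    Visit elm.
    At elm: go right to cedar.
      At cedar: go left to tulip.
        tulip is a leaf — visit tulip.
      Visit cedar.
      At cedar: go right to pear.
        pear is a leaf — visit pear.
  Visit fig.
  At fig: go right to iris.
    At iris: go left to daisy.
      daisy is a leaf — visit daisy.
    Visit iris.
    At iris: no right child.
Visit mint.
At mint: go right to poppy.
  poppy is a leaf — visit poppy.
Full in-order sequence: rose, aster, elm, tulip, cedar, pear, fig, daisy, iris, mint, poppy.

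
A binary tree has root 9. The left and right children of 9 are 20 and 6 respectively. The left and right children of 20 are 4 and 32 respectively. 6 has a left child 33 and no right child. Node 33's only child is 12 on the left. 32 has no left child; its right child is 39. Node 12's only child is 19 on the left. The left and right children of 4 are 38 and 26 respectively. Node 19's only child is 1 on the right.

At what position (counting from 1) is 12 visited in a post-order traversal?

9

Post-order visits the left subtree, then the right subtree, then the node.
At 9: go left to 20.
  At 20: go left to 4.
    At 4: go left to 38.
      38 is a leaf — visit 38.
    At 4: go right to 26.
      26 is a leaf — visit 26.
    Visit 4.
  At 20: go right to 32.
    At 32: no left child.
    At 32: go right to 39.
      39 is a leaf — visit 39.
    Visit 32.
  Visit 20.
At 9: go right to 6.
  At 6: go left to 33.
    At 33: go left to 12.
      At 12: go left to 19.
        At 19: no left child.
        At 19: go right to 1.
          1 is a leaf — visit 1.
        Visit 19.
      At 12: no right child.
      Visit 12.
    At 33: no right child.
    Visit 33.
  At 6: no right child.
  Visit 6.
Visit 9.
Full post-order sequence: 38, 26, 4, 39, 32, 20, 1, 19, 12, 33, 6, 9.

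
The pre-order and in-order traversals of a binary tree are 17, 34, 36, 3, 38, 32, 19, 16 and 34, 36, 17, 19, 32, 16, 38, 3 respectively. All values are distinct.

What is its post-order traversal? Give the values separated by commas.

The first element of pre-order is the root; it splits in-order into left and right subtrees.
Root 17: left subtree has 2 nodes {34, 36}, right has 5 {19, 32, 16, 38, 3}.
  Root 34: left subtree has 0 nodes { }, right has 1 {36}.
  Root 3: left subtree has 4 nodes {19, 32, 16, 38}, right has 0 { }.
    Root 38: left subtree has 3 nodes {19, 32, 16}, right has 0 { }.
      Root 32: left subtree has 1 node {19}, right has 1 {16}.

36, 34, 19, 16, 32, 38, 3, 17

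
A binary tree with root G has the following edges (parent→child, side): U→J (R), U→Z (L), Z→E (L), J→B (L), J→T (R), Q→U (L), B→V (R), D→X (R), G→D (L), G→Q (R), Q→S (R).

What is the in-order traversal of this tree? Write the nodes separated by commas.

D, X, G, E, Z, U, B, V, J, T, Q, S

In-order visits the left subtree, then the node, then the right subtree.
At G: go left to D.
  At D: no left child.
  Visit D.
  At D: go right to X.
    X is a leaf — visit X.
Visit G.
At G: go right to Q.
  At Q: go left to U.
    At U: go left to Z.
      At Z: go left to E.
        E is a leaf — visit E.
      Visit Z.
      At Z: no right child.
    Visit U.
    At U: go right to J.
      At J: go left to B.
        At B: no left child.
        Visit B.
        At B: go right to V.
          V is a leaf — visit V.
      Visit J.
      At J: go right to T.
        T is a leaf — visit T.
  Visit Q.
  At Q: go right to S.
    S is a leaf — visit S.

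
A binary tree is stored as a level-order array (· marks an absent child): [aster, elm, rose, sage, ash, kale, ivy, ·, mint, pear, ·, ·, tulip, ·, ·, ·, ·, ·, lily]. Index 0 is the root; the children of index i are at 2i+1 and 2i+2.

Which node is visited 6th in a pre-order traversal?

ash

Pre-order visits the node, then its left subtree, then its right subtree.
Visit aster.
At aster: go left to elm.
  Visit elm.
  At elm: go left to sage.
    Visit sage.
    At sage: no left child.
    At sage: go right to mint.
      Visit mint.
      At mint: no left child.
      At mint: go right to lily.
        lily is a leaf — visit lily.
  At elm: go right to ash.
    Visit ash.
    At ash: go left to pear.
      pear is a leaf — visit pear.
    At ash: no right child.
At aster: go right to rose.
  Visit rose.
  At rose: go left to kale.
    Visit kale.
    At kale: no left child.
    At kale: go right to tulip.
      tulip is a leaf — visit tulip.
  At rose: go right to ivy.
    ivy is a leaf — visit ivy.
Full pre-order sequence: aster, elm, sage, mint, lily, ash, pear, rose, kale, tulip, ivy.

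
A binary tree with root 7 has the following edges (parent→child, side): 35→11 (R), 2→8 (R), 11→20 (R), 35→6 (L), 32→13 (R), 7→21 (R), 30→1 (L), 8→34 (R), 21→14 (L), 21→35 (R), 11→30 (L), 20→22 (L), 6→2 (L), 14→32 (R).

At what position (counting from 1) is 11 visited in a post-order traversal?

Post-order visits the left subtree, then the right subtree, then the node.
At 7: no left child.
At 7: go right to 21.
  At 21: go left to 14.
    At 14: no left child.
    At 14: go right to 32.
      At 32: no left child.
      At 32: go right to 13.
        13 is a leaf — visit 13.
      Visit 32.
    Visit 14.
  At 21: go right to 35.
    At 35: go left to 6.
      At 6: go left to 2.
        At 2: no left child.
        At 2: go right to 8.
          At 8: no left child.
          At 8: go right to 34.
            34 is a leaf — visit 34.
          Visit 8.
        Visit 2.
      At 6: no right child.
      Visit 6.
    At 35: go right to 11.
      At 11: go left to 30.
        At 30: go left to 1.
          1 is a leaf — visit 1.
        At 30: no right child.
        Visit 30.
      At 11: go right to 20.
        At 20: go left to 22.
          22 is a leaf — visit 22.
        At 20: no right child.
        Visit 20.
      Visit 11.
    Visit 35.
  Visit 21.
Visit 7.
Full post-order sequence: 13, 32, 14, 34, 8, 2, 6, 1, 30, 22, 20, 11, 35, 21, 7.

12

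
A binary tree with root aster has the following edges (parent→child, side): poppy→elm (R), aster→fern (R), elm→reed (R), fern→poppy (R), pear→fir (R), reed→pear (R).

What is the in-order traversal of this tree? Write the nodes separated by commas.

In-order visits the left subtree, then the node, then the right subtree.
At aster: no left child.
Visit aster.
At aster: go right to fern.
  At fern: no left child.
  Visit fern.
  At fern: go right to poppy.
    At poppy: no left child.
    Visit poppy.
    At poppy: go right to elm.
      At elm: no left child.
      Visit elm.
      At elm: go right to reed.
        At reed: no left child.
        Visit reed.
        At reed: go right to pear.
          At pear: no left child.
          Visit pear.
          At pear: go right to fir.
            fir is a leaf — visit fir.

aster, fern, poppy, elm, reed, pear, fir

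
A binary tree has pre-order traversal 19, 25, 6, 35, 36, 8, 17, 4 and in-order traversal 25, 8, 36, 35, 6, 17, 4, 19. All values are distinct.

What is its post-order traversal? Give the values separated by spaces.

8 36 35 4 17 6 25 19

The first element of pre-order is the root; it splits in-order into left and right subtrees.
Root 19: left subtree has 7 nodes {25, 8, 36, 35, 6, 17, 4}, right has 0 { }.
  Root 25: left subtree has 0 nodes { }, right has 6 {8, 36, 35, 6, 17, 4}.
    Root 6: left subtree has 3 nodes {8, 36, 35}, right has 2 {17, 4}.
      Root 35: left subtree has 2 nodes {8, 36}, right has 0 { }.
        Root 36: left subtree has 1 node {8}, right has 0 { }.
      Root 17: left subtree has 0 nodes { }, right has 1 {4}.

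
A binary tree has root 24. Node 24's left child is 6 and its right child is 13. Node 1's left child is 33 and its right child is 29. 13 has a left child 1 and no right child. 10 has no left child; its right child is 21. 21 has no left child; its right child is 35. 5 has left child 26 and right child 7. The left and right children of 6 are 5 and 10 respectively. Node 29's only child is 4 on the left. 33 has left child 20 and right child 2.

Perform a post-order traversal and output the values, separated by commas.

Post-order visits the left subtree, then the right subtree, then the node.
At 24: go left to 6.
  At 6: go left to 5.
    At 5: go left to 26.
      26 is a leaf — visit 26.
    At 5: go right to 7.
      7 is a leaf — visit 7.
    Visit 5.
  At 6: go right to 10.
    At 10: no left child.
    At 10: go right to 21.
      At 21: no left child.
      At 21: go right to 35.
        35 is a leaf — visit 35.
      Visit 21.
    Visit 10.
  Visit 6.
At 24: go right to 13.
  At 13: go left to 1.
    At 1: go left to 33.
      At 33: go left to 20.
        20 is a leaf — visit 20.
      At 33: go right to 2.
        2 is a leaf — visit 2.
      Visit 33.
    At 1: go right to 29.
      At 29: go left to 4.
        4 is a leaf — visit 4.
      At 29: no right child.
      Visit 29.
    Visit 1.
  At 13: no right child.
  Visit 13.
Visit 24.

26, 7, 5, 35, 21, 10, 6, 20, 2, 33, 4, 29, 1, 13, 24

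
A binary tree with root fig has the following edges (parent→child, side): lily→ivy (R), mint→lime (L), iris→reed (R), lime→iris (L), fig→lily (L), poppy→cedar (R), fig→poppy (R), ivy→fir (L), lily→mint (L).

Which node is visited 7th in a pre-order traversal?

ivy

Pre-order visits the node, then its left subtree, then its right subtree.
Visit fig.
At fig: go left to lily.
  Visit lily.
  At lily: go left to mint.
    Visit mint.
    At mint: go left to lime.
      Visit lime.
      At lime: go left to iris.
        Visit iris.
        At iris: no left child.
        At iris: go right to reed.
          reed is a leaf — visit reed.
      At lime: no right child.
    At mint: no right child.
  At lily: go right to ivy.
    Visit ivy.
    At ivy: go left to fir.
      fir is a leaf — visit fir.
    At ivy: no right child.
At fig: go right to poppy.
  Visit poppy.
  At poppy: no left child.
  At poppy: go right to cedar.
    cedar is a leaf — visit cedar.
Full pre-order sequence: fig, lily, mint, lime, iris, reed, ivy, fir, poppy, cedar.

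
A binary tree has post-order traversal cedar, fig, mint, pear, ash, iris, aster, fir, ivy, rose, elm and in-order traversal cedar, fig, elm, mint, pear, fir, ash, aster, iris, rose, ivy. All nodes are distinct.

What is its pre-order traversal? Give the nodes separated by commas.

elm, fig, cedar, rose, fir, pear, mint, aster, ash, iris, ivy

The last element of post-order is the root; it splits in-order into left and right subtrees.
Root elm: left subtree has 2 nodes {cedar, fig}, right has 8 {mint, pear, fir, ash, aster, iris, rose, ivy}.
  Root fig: left subtree has 1 node {cedar}, right has 0 { }.
  Root rose: left subtree has 6 nodes {mint, pear, fir, ash, aster, iris}, right has 1 {ivy}.
    Root fir: left subtree has 2 nodes {mint, pear}, right has 3 {ash, aster, iris}.
      Root pear: left subtree has 1 node {mint}, right has 0 { }.
      Root aster: left subtree has 1 node {ash}, right has 1 {iris}.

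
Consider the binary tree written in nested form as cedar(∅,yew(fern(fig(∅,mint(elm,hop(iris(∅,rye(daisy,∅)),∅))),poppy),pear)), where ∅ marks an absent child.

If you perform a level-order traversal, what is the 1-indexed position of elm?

Level-order visits nodes level by level from the root, left to right within each level.
Level 0: cedar
Level 1: yew
Level 2: fern, pear
Level 3: fig, poppy
Level 4: mint
Level 5: elm, hop
Level 6: iris
Level 7: rye
Level 8: daisy
Full level-order sequence: cedar, yew, fern, pear, fig, poppy, mint, elm, hop, iris, rye, daisy.

8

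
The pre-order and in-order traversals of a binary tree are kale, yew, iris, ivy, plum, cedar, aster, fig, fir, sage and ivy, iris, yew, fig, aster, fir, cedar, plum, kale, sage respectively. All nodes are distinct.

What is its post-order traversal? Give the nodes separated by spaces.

The first element of pre-order is the root; it splits in-order into left and right subtrees.
Root kale: left subtree has 8 nodes {ivy, iris, yew, fig, aster, fir, cedar, plum}, right has 1 {sage}.
  Root yew: left subtree has 2 nodes {ivy, iris}, right has 5 {fig, aster, fir, cedar, plum}.
    Root iris: left subtree has 1 node {ivy}, right has 0 { }.
    Root plum: left subtree has 4 nodes {fig, aster, fir, cedar}, right has 0 { }.
      Root cedar: left subtree has 3 nodes {fig, aster, fir}, right has 0 { }.
        Root aster: left subtree has 1 node {fig}, right has 1 {fir}.

ivy iris fig fir aster cedar plum yew sage kale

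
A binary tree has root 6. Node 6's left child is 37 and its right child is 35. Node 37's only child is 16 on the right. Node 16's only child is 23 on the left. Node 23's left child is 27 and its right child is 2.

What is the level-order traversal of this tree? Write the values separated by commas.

6, 37, 35, 16, 23, 27, 2

Level-order visits nodes level by level from the root, left to right within each level.
Level 0: 6
Level 1: 37, 35
Level 2: 16
Level 3: 23
Level 4: 27, 2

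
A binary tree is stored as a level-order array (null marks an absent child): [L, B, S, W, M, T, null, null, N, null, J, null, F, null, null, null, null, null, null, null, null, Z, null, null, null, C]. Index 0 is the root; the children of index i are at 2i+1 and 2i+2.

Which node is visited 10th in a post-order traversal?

S

Post-order visits the left subtree, then the right subtree, then the node.
At L: go left to B.
  At B: go left to W.
    At W: no left child.
    At W: go right to N.
      N is a leaf — visit N.
    Visit W.
  At B: go right to M.
    At M: no left child.
    At M: go right to J.
      At J: go left to Z.
        Z is a leaf — visit Z.
      At J: no right child.
      Visit J.
    Visit M.
  Visit B.
At L: go right to S.
  At S: go left to T.
    At T: no left child.
    At T: go right to F.
      At F: go left to C.
        C is a leaf — visit C.
      At F: no right child.
      Visit F.
    Visit T.
  At S: no right child.
  Visit S.
Visit L.
Full post-order sequence: N, W, Z, J, M, B, C, F, T, S, L.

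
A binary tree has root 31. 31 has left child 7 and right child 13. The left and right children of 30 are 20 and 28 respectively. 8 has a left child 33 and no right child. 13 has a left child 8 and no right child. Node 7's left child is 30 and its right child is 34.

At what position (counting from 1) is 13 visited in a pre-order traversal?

Pre-order visits the node, then its left subtree, then its right subtree.
Visit 31.
At 31: go left to 7.
  Visit 7.
  At 7: go left to 30.
    Visit 30.
    At 30: go left to 20.
      20 is a leaf — visit 20.
    At 30: go right to 28.
      28 is a leaf — visit 28.
  At 7: go right to 34.
    34 is a leaf — visit 34.
At 31: go right to 13.
  Visit 13.
  At 13: go left to 8.
    Visit 8.
    At 8: go left to 33.
      33 is a leaf — visit 33.
    At 8: no right child.
  At 13: no right child.
Full pre-order sequence: 31, 7, 30, 20, 28, 34, 13, 8, 33.

7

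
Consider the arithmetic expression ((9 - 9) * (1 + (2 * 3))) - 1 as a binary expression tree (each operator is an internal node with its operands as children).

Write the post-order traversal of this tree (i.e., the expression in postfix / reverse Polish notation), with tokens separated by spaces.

Post-order on an expression tree gives postfix notation: for each operator, emit left operand, right operand, then the operator.

9 9 - 1 2 3 * + * 1 -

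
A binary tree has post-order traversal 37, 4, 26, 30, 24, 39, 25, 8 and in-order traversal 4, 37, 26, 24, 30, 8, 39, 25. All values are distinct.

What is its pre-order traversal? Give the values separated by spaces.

8 24 26 4 37 30 25 39

The last element of post-order is the root; it splits in-order into left and right subtrees.
Root 8: left subtree has 5 nodes {4, 37, 26, 24, 30}, right has 2 {39, 25}.
  Root 24: left subtree has 3 nodes {4, 37, 26}, right has 1 {30}.
    Root 26: left subtree has 2 nodes {4, 37}, right has 0 { }.
      Root 4: left subtree has 0 nodes { }, right has 1 {37}.
  Root 25: left subtree has 1 node {39}, right has 0 { }.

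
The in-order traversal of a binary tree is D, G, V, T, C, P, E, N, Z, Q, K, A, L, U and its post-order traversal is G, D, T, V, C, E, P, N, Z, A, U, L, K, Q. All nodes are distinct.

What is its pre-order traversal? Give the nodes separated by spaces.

Q Z N P C V D G T E K L A U

The last element of post-order is the root; it splits in-order into left and right subtrees.
Root Q: left subtree has 9 nodes {D, G, V, T, C, P, E, N, Z}, right has 4 {K, A, L, U}.
  Root Z: left subtree has 8 nodes {D, G, V, T, C, P, E, N}, right has 0 { }.
    Root N: left subtree has 7 nodes {D, G, V, T, C, P, E}, right has 0 { }.
      Root P: left subtree has 5 nodes {D, G, V, T, C}, right has 1 {E}.
        Root C: left subtree has 4 nodes {D, G, V, T}, right has 0 { }.
          Root V: left subtree has 2 nodes {D, G}, right has 1 {T}.
            Root D: left subtree has 0 nodes { }, right has 1 {G}.
  Root K: left subtree has 0 nodes { }, right has 3 {A, L, U}.
    Root L: left subtree has 1 node {A}, right has 1 {U}.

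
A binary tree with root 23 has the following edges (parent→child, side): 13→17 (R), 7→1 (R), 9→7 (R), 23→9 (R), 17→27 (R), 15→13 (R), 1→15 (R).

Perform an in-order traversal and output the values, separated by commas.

In-order visits the left subtree, then the node, then the right subtree.
At 23: no left child.
Visit 23.
At 23: go right to 9.
  At 9: no left child.
  Visit 9.
  At 9: go right to 7.
    At 7: no left child.
    Visit 7.
    At 7: go right to 1.
      At 1: no left child.
      Visit 1.
      At 1: go right to 15.
        At 15: no left child.
        Visit 15.
        At 15: go right to 13.
          At 13: no left child.
          Visit 13.
          At 13: go right to 17.
            At 17: no left child.
            Visit 17.
            At 17: go right to 27.
              27 is a leaf — visit 27.

23, 9, 7, 1, 15, 13, 17, 27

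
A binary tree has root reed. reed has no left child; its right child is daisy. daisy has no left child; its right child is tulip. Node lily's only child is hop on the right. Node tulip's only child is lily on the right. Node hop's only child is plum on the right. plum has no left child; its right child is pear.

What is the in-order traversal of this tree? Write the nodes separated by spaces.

reed daisy tulip lily hop plum pear

In-order visits the left subtree, then the node, then the right subtree.
At reed: no left child.
Visit reed.
At reed: go right to daisy.
  At daisy: no left child.
  Visit daisy.
  At daisy: go right to tulip.
    At tulip: no left child.
    Visit tulip.
    At tulip: go right to lily.
      At lily: no left child.
      Visit lily.
      At lily: go right to hop.
        At hop: no left child.
        Visit hop.
        At hop: go right to plum.
          At plum: no left child.
          Visit plum.
          At plum: go right to pear.
            pear is a leaf — visit pear.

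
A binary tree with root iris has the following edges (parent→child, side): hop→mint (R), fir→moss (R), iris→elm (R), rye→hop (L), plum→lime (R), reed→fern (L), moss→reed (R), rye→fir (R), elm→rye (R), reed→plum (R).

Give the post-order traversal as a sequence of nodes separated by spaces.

Post-order visits the left subtree, then the right subtree, then the node.
At iris: no left child.
At iris: go right to elm.
  At elm: no left child.
  At elm: go right to rye.
    At rye: go left to hop.
      At hop: no left child.
      At hop: go right to mint.
        mint is a leaf — visit mint.
      Visit hop.
    At rye: go right to fir.
      At fir: no left child.
      At fir: go right to moss.
        At moss: no left child.
        At moss: go right to reed.
          At reed: go left to fern.
            fern is a leaf — visit fern.
          At reed: go right to plum.
            At plum: no left child.
            At plum: go right to lime.
              lime is a leaf — visit lime.
            Visit plum.
          Visit reed.
        Visit moss.
      Visit fir.
    Visit rye.
  Visit elm.
Visit iris.

mint hop fern lime plum reed moss fir rye elm iris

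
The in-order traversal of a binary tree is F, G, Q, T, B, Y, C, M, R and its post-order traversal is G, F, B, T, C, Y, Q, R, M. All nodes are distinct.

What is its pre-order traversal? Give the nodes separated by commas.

The last element of post-order is the root; it splits in-order into left and right subtrees.
Root M: left subtree has 7 nodes {F, G, Q, T, B, Y, C}, right has 1 {R}.
  Root Q: left subtree has 2 nodes {F, G}, right has 4 {T, B, Y, C}.
    Root F: left subtree has 0 nodes { }, right has 1 {G}.
    Root Y: left subtree has 2 nodes {T, B}, right has 1 {C}.
      Root T: left subtree has 0 nodes { }, right has 1 {B}.

M, Q, F, G, Y, T, B, C, R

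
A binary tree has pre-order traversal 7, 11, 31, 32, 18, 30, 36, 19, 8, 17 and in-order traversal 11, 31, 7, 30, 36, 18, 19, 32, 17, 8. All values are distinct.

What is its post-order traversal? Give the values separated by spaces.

The first element of pre-order is the root; it splits in-order into left and right subtrees.
Root 7: left subtree has 2 nodes {11, 31}, right has 7 {30, 36, 18, 19, 32, 17, 8}.
  Root 11: left subtree has 0 nodes { }, right has 1 {31}.
  Root 32: left subtree has 4 nodes {30, 36, 18, 19}, right has 2 {17, 8}.
    Root 18: left subtree has 2 nodes {30, 36}, right has 1 {19}.
      Root 30: left subtree has 0 nodes { }, right has 1 {36}.
    Root 8: left subtree has 1 node {17}, right has 0 { }.

31 11 36 30 19 18 17 8 32 7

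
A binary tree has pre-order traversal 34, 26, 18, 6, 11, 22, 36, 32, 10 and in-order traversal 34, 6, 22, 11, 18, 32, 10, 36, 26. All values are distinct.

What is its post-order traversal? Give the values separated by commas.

22, 11, 6, 10, 32, 36, 18, 26, 34

The first element of pre-order is the root; it splits in-order into left and right subtrees.
Root 34: left subtree has 0 nodes { }, right has 8 {6, 22, 11, 18, 32, 10, 36, 26}.
  Root 26: left subtree has 7 nodes {6, 22, 11, 18, 32, 10, 36}, right has 0 { }.
    Root 18: left subtree has 3 nodes {6, 22, 11}, right has 3 {32, 10, 36}.
      Root 6: left subtree has 0 nodes { }, right has 2 {22, 11}.
        Root 11: left subtree has 1 node {22}, right has 0 { }.
      Root 36: left subtree has 2 nodes {32, 10}, right has 0 { }.
        Root 32: left subtree has 0 nodes { }, right has 1 {10}.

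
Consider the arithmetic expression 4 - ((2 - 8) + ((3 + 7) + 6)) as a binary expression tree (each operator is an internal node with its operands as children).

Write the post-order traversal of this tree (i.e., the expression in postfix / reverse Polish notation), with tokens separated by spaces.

4 2 8 - 3 7 + 6 + + -

Post-order on an expression tree gives postfix notation: for each operator, emit left operand, right operand, then the operator.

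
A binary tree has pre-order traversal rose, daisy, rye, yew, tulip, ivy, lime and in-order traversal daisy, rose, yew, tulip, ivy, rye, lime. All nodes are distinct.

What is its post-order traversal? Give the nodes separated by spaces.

daisy ivy tulip yew lime rye rose

The first element of pre-order is the root; it splits in-order into left and right subtrees.
Root rose: left subtree has 1 node {daisy}, right has 5 {yew, tulip, ivy, rye, lime}.
  Root rye: left subtree has 3 nodes {yew, tulip, ivy}, right has 1 {lime}.
    Root yew: left subtree has 0 nodes { }, right has 2 {tulip, ivy}.
      Root tulip: left subtree has 0 nodes { }, right has 1 {ivy}.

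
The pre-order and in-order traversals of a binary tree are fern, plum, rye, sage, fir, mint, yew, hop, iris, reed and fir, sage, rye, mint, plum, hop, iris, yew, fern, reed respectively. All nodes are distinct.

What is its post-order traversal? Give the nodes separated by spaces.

The first element of pre-order is the root; it splits in-order into left and right subtrees.
Root fern: left subtree has 8 nodes {fir, sage, rye, mint, plum, hop, iris, yew}, right has 1 {reed}.
  Root plum: left subtree has 4 nodes {fir, sage, rye, mint}, right has 3 {hop, iris, yew}.
    Root rye: left subtree has 2 nodes {fir, sage}, right has 1 {mint}.
      Root sage: left subtree has 1 node {fir}, right has 0 { }.
    Root yew: left subtree has 2 nodes {hop, iris}, right has 0 { }.
      Root hop: left subtree has 0 nodes { }, right has 1 {iris}.

fir sage mint rye iris hop yew plum reed fern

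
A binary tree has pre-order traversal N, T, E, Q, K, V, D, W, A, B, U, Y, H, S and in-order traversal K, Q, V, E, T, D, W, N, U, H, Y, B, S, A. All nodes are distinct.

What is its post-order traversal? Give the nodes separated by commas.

The first element of pre-order is the root; it splits in-order into left and right subtrees.
Root N: left subtree has 7 nodes {K, Q, V, E, T, D, W}, right has 6 {U, H, Y, B, S, A}.
  Root T: left subtree has 4 nodes {K, Q, V, E}, right has 2 {D, W}.
    Root E: left subtree has 3 nodes {K, Q, V}, right has 0 { }.
      Root Q: left subtree has 1 node {K}, right has 1 {V}.
    Root D: left subtree has 0 nodes { }, right has 1 {W}.
  Root A: left subtree has 5 nodes {U, H, Y, B, S}, right has 0 { }.
    Root B: left subtree has 3 nodes {U, H, Y}, right has 1 {S}.
      Root U: left subtree has 0 nodes { }, right has 2 {H, Y}.
        Root Y: left subtree has 1 node {H}, right has 0 { }.

K, V, Q, E, W, D, T, H, Y, U, S, B, A, N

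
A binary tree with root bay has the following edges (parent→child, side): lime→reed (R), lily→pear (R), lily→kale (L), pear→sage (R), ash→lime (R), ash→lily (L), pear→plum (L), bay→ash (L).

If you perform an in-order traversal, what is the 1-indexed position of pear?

In-order visits the left subtree, then the node, then the right subtree.
At bay: go left to ash.
  At ash: go left to lily.
    At lily: go left to kale.
      kale is a leaf — visit kale.
    Visit lily.
    At lily: go right to pear.
      At pear: go left to plum.
        plum is a leaf — visit plum.
      Visit pear.
      At pear: go right to sage.
        sage is a leaf — visit sage.
  Visit ash.
  At ash: go right to lime.
    At lime: no left child.
    Visit lime.
    At lime: go right to reed.
      reed is a leaf — visit reed.
Visit bay.
At bay: no right child.
Full in-order sequence: kale, lily, plum, pear, sage, ash, lime, reed, bay.

4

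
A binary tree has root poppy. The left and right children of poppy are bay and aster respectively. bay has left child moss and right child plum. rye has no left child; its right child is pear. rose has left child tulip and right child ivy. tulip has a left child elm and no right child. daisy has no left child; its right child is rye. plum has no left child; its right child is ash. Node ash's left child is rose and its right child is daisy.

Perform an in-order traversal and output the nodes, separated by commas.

moss, bay, plum, elm, tulip, rose, ivy, ash, daisy, rye, pear, poppy, aster

In-order visits the left subtree, then the node, then the right subtree.
At poppy: go left to bay.
  At bay: go left to moss.
    moss is a leaf — visit moss.
  Visit bay.
  At bay: go right to plum.
    At plum: no left child.
    Visit plum.
    At plum: go right to ash.
      At ash: go left to rose.
        At rose: go left to tulip.
          At tulip: go left to elm.
            elm is a leaf — visit elm.
          Visit tulip.
          At tulip: no right child.
        Visit rose.
        At rose: go right to ivy.
          ivy is a leaf — visit ivy.
      Visit ash.
      At ash: go right to daisy.
        At daisy: no left child.
        Visit daisy.
        At daisy: go right to rye.
          At rye: no left child.
          Visit rye.
          At rye: go right to pear.
            pear is a leaf — visit pear.
Visit poppy.
At poppy: go right to aster.
  aster is a leaf — visit aster.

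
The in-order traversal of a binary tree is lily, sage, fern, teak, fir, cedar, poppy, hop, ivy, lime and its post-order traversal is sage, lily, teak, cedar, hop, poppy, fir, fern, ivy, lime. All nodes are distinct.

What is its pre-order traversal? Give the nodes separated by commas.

The last element of post-order is the root; it splits in-order into left and right subtrees.
Root lime: left subtree has 9 nodes {lily, sage, fern, teak, fir, cedar, poppy, hop, ivy}, right has 0 { }.
  Root ivy: left subtree has 8 nodes {lily, sage, fern, teak, fir, cedar, poppy, hop}, right has 0 { }.
    Root fern: left subtree has 2 nodes {lily, sage}, right has 5 {teak, fir, cedar, poppy, hop}.
      Root lily: left subtree has 0 nodes { }, right has 1 {sage}.
      Root fir: left subtree has 1 node {teak}, right has 3 {cedar, poppy, hop}.
        Root poppy: left subtree has 1 node {cedar}, right has 1 {hop}.

lime, ivy, fern, lily, sage, fir, teak, poppy, cedar, hop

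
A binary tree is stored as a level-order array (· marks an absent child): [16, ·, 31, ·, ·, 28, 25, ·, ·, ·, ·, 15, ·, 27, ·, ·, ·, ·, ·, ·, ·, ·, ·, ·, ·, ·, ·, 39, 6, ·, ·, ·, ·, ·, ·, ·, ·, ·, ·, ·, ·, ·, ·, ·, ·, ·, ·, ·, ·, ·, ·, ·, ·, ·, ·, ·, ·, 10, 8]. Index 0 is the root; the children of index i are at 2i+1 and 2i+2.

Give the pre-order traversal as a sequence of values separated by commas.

16, 31, 28, 15, 25, 27, 39, 6, 10, 8

Pre-order visits the node, then its left subtree, then its right subtree.
Visit 16.
At 16: no left child.
At 16: go right to 31.
  Visit 31.
  At 31: go left to 28.
    Visit 28.
    At 28: go left to 15.
      15 is a leaf — visit 15.
    At 28: no right child.
  At 31: go right to 25.
    Visit 25.
    At 25: go left to 27.
      Visit 27.
      At 27: go left to 39.
        39 is a leaf — visit 39.
      At 27: go right to 6.
        Visit 6.
        At 6: go left to 10.
          10 is a leaf — visit 10.
        At 6: go right to 8.
          8 is a leaf — visit 8.
    At 25: no right child.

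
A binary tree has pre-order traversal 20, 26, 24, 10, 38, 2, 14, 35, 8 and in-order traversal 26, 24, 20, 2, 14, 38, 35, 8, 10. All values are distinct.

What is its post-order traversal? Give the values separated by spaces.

24 26 14 2 8 35 38 10 20

The first element of pre-order is the root; it splits in-order into left and right subtrees.
Root 20: left subtree has 2 nodes {26, 24}, right has 6 {2, 14, 38, 35, 8, 10}.
  Root 26: left subtree has 0 nodes { }, right has 1 {24}.
  Root 10: left subtree has 5 nodes {2, 14, 38, 35, 8}, right has 0 { }.
    Root 38: left subtree has 2 nodes {2, 14}, right has 2 {35, 8}.
      Root 2: left subtree has 0 nodes { }, right has 1 {14}.
      Root 35: left subtree has 0 nodes { }, right has 1 {8}.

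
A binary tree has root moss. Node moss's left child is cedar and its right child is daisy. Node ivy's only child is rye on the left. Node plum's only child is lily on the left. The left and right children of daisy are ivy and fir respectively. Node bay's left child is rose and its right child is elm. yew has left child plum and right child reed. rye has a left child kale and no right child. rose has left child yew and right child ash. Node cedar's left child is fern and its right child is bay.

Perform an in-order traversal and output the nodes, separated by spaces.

In-order visits the left subtree, then the node, then the right subtree.
At moss: go left to cedar.
  At cedar: go left to fern.
    fern is a leaf — visit fern.
  Visit cedar.
  At cedar: go right to bay.
    At bay: go left to rose.
      At rose: go left to yew.
        At yew: go left to plum.
          At plum: go left to lily.
            lily is a leaf — visit lily.
          Visit plum.
          At plum: no right child.
        Visit yew.
        At yew: go right to reed.
          reed is a leaf — visit reed.
      Visit rose.
      At rose: go right to ash.
        ash is a leaf — visit ash.
    Visit bay.
    At bay: go right to elm.
      elm is a leaf — visit elm.
Visit moss.
At moss: go right to daisy.
  At daisy: go left to ivy.
    At ivy: go left to rye.
      At rye: go left to kale.
        kale is a leaf — visit kale.
      Visit rye.
      At rye: no right child.
    Visit ivy.
    At ivy: no right child.
  Visit daisy.
  At daisy: go right to fir.
    fir is a leaf — visit fir.

fern cedar lily plum yew reed rose ash bay elm moss kale rye ivy daisy fir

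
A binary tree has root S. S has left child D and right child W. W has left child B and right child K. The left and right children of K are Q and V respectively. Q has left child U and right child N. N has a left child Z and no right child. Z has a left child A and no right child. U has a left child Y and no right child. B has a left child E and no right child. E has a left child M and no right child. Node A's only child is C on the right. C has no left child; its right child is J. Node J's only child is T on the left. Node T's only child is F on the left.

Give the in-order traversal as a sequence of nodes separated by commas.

In-order visits the left subtree, then the node, then the right subtree.
At S: go left to D.
  D is a leaf — visit D.
Visit S.
At S: go right to W.
  At W: go left to B.
    At B: go left to E.
      At E: go left to M.
        M is a leaf — visit M.
      Visit E.
      At E: no right child.
    Visit B.
    At B: no right child.
  Visit W.
  At W: go right to K.
    At K: go left to Q.
      At Q: go left to U.
        At U: go left to Y.
          Y is a leaf — visit Y.
        Visit U.
        At U: no right child.
      Visit Q.
      At Q: go right to N.
        At N: go left to Z.
          At Z: go left to A.
            At A: no left child.
            Visit A.
            At A: go right to C.
              At C: no left child.
              Visit C.
              At C: go right to J.
                At J: go left to T.
                  At T: go left to F.
                    F is a leaf — visit F.
                  Visit T.
                  At T: no right child.
                Visit J.
                At J: no right child.
          Visit Z.
          At Z: no right child.
        Visit N.
        At N: no right child.
    Visit K.
    At K: go right to V.
      V is a leaf — visit V.

D, S, M, E, B, W, Y, U, Q, A, C, F, T, J, Z, N, K, V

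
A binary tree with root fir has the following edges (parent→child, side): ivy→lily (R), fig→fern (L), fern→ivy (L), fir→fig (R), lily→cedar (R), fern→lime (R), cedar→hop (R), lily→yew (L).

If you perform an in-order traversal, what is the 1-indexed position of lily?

4

In-order visits the left subtree, then the node, then the right subtree.
At fir: no left child.
Visit fir.
At fir: go right to fig.
  At fig: go left to fern.
    At fern: go left to ivy.
      At ivy: no left child.
      Visit ivy.
      At ivy: go right to lily.
        At lily: go left to yew.
          yew is a leaf — visit yew.
        Visit lily.
        At lily: go right to cedar.
          At cedar: no left child.
          Visit cedar.
          At cedar: go right to hop.
            hop is a leaf — visit hop.
    Visit fern.
    At fern: go right to lime.
      lime is a leaf — visit lime.
  Visit fig.
  At fig: no right child.
Full in-order sequence: fir, ivy, yew, lily, cedar, hop, fern, lime, fig.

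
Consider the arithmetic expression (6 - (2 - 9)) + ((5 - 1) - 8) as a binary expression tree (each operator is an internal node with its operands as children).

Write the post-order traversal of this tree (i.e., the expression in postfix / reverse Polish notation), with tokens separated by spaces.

6 2 9 - - 5 1 - 8 - +

Post-order on an expression tree gives postfix notation: for each operator, emit left operand, right operand, then the operator.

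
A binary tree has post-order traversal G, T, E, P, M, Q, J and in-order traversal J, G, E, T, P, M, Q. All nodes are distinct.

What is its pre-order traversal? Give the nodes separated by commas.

J, Q, M, P, E, G, T

The last element of post-order is the root; it splits in-order into left and right subtrees.
Root J: left subtree has 0 nodes { }, right has 6 {G, E, T, P, M, Q}.
  Root Q: left subtree has 5 nodes {G, E, T, P, M}, right has 0 { }.
    Root M: left subtree has 4 nodes {G, E, T, P}, right has 0 { }.
      Root P: left subtree has 3 nodes {G, E, T}, right has 0 { }.
        Root E: left subtree has 1 node {G}, right has 1 {T}.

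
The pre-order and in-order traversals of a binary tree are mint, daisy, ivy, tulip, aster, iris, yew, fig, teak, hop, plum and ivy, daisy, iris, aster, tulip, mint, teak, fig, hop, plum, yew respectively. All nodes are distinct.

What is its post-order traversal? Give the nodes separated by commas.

ivy, iris, aster, tulip, daisy, teak, plum, hop, fig, yew, mint

The first element of pre-order is the root; it splits in-order into left and right subtrees.
Root mint: left subtree has 5 nodes {ivy, daisy, iris, aster, tulip}, right has 5 {teak, fig, hop, plum, yew}.
  Root daisy: left subtree has 1 node {ivy}, right has 3 {iris, aster, tulip}.
    Root tulip: left subtree has 2 nodes {iris, aster}, right has 0 { }.
      Root aster: left subtree has 1 node {iris}, right has 0 { }.
  Root yew: left subtree has 4 nodes {teak, fig, hop, plum}, right has 0 { }.
    Root fig: left subtree has 1 node {teak}, right has 2 {hop, plum}.
      Root hop: left subtree has 0 nodes { }, right has 1 {plum}.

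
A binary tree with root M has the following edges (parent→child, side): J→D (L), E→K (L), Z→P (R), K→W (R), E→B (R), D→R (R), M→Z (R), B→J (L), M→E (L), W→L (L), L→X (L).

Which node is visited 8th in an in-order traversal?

J

In-order visits the left subtree, then the node, then the right subtree.
At M: go left to E.
  At E: go left to K.
    At K: no left child.
    Visit K.
    At K: go right to W.
      At W: go left to L.
        At L: go left to X.
          X is a leaf — visit X.
        Visit L.
        At L: no right child.
      Visit W.
      At W: no right child.
  Visit E.
  At E: go right to B.
    At B: go left to J.
      At J: go left to D.
        At D: no left child.
        Visit D.
        At D: go right to R.
          R is a leaf — visit R.
      Visit J.
      At J: no right child.
    Visit B.
    At B: no right child.
Visit M.
At M: go right to Z.
  At Z: no left child.
  Visit Z.
  At Z: go right to P.
    P is a leaf — visit P.
Full in-order sequence: K, X, L, W, E, D, R, J, B, M, Z, P.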